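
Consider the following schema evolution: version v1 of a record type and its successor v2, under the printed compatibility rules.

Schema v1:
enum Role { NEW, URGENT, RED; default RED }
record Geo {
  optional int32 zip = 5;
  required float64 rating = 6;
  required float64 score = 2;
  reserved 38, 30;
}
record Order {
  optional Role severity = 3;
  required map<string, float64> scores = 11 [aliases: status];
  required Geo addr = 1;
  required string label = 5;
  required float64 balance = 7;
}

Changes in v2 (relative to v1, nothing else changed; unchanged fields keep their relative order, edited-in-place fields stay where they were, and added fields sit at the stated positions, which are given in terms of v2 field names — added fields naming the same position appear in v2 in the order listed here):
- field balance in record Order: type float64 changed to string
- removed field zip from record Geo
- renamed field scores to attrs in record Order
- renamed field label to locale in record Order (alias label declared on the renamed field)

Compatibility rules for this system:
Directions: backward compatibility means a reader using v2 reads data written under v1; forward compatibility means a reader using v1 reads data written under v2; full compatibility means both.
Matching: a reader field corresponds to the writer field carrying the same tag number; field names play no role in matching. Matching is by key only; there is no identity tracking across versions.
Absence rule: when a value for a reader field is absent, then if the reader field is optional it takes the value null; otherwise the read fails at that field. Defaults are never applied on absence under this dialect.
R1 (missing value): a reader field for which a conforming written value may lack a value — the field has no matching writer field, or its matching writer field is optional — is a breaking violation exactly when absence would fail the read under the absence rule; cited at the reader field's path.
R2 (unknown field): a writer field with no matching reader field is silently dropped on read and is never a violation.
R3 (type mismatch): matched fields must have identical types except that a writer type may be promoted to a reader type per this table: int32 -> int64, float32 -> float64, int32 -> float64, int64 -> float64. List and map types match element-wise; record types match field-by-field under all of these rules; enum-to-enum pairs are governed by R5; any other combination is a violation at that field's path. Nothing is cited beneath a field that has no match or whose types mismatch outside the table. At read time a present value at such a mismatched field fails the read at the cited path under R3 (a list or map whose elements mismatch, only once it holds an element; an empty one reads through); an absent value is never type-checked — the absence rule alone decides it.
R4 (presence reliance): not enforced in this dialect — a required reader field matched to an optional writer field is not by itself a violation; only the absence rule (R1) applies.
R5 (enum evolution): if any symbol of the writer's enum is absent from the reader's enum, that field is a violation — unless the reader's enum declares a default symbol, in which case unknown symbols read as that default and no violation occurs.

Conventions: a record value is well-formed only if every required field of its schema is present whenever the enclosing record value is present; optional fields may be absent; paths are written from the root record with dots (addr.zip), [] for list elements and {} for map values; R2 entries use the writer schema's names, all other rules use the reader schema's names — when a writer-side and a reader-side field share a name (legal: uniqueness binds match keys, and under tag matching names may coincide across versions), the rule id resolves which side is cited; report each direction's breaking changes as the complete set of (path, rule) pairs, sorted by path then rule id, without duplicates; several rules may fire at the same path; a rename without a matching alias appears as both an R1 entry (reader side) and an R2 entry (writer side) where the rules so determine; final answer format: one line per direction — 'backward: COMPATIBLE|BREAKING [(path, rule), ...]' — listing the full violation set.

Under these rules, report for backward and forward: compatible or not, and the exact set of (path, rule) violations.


each type pair in Order: writer, then reader
checking backward for Order: reader v2 against writer v1:
  Role -> Role, writer optional: severity aligns to severity
  map<string, float64> -> map<string, float64>, writer required: attrs aligns to scores
  Geo -> Geo, writer required: addr aligns to addr
  string -> string, writer required: locale aligns to label
  float64 -> string, writer required: balance aligns to balance
  float64 -> float64, writer required: addr.rating aligns to addr.rating
  float64 -> float64, writer required: addr.score aligns to addr.score
  writer addr.zip: unknown to reader
  breaking: (balance, R3)
  => backward verdict for Order: BREAKING, 1 violation(s)
checking forward for Order: reader v1 against writer v2:
  Role -> Role, writer optional: severity aligns to severity
  map<string, float64> -> map<string, float64>, writer required: scores aligns to attrs
  Geo -> Geo, writer required: addr aligns to addr
  string -> string, writer required: label aligns to locale
  string -> float64, writer required: balance aligns to balance
  no writer field matches reader addr.zip
  float64 -> float64, writer required: addr.rating aligns to addr.rating
  float64 -> float64, writer required: addr.score aligns to addr.score
  breaking: (balance, R3)
  => forward verdict for Order: BREAKING, 1 violation(s)

backward: BREAKING [(balance, R3)]; forward: BREAKING [(balance, R3)]


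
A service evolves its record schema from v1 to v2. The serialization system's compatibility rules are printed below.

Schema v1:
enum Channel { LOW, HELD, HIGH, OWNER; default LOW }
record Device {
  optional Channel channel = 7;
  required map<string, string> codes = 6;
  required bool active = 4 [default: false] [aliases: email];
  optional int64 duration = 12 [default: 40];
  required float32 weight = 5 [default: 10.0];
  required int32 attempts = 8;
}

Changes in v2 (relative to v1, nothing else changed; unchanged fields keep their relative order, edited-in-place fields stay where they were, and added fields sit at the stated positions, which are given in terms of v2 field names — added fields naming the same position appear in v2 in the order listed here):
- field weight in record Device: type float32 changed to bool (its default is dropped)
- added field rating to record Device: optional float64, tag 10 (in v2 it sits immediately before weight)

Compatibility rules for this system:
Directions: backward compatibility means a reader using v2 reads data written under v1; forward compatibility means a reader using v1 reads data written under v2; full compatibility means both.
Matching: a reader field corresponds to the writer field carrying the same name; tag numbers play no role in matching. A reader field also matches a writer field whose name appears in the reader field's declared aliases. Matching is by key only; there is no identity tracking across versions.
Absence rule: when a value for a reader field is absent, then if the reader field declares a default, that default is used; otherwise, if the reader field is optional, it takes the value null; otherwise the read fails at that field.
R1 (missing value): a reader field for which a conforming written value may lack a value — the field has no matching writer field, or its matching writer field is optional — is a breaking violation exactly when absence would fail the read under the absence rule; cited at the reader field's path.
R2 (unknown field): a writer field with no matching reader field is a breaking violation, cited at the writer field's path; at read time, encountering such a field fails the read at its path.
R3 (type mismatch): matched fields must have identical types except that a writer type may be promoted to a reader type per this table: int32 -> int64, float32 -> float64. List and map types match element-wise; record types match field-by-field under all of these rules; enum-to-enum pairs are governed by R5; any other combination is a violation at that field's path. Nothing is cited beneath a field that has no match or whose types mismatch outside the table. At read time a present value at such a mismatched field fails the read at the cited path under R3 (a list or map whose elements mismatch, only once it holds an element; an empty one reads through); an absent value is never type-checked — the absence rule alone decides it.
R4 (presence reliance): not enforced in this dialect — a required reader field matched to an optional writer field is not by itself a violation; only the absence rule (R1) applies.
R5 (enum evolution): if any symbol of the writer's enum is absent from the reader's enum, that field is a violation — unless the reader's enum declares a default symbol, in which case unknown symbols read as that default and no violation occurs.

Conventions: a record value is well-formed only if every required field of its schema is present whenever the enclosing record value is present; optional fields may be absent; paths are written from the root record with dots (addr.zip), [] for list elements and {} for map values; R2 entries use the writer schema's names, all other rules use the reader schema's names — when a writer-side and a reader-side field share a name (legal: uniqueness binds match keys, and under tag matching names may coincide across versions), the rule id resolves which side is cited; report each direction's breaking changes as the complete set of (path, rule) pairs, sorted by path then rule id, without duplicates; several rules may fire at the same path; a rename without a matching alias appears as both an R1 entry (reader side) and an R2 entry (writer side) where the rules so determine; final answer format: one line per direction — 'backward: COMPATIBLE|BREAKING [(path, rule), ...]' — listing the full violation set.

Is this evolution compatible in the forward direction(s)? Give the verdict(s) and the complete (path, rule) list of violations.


forward: BREAKING [(rating, R2), (weight, R3)]

the writer's type comes first in each Device pair
forward analysis of Device with v1 as reader and v2 as writer:
  Channel -> Channel, writer optional: channel aligns to channel
  map<string, string> -> map<string, string>, writer required: codes aligns to codes
  bool -> bool, writer required: active aligns to active
  int64 -> int64, writer optional: duration aligns to duration
  bool -> float32, writer required: weight aligns to weight
  int32 -> int32, writer required: attempts aligns to attempts
  writer field rating has no reader counterpart
  breaking: (rating, R2)
  breaking: (weight, R3)
  => forward: BREAKING (2)


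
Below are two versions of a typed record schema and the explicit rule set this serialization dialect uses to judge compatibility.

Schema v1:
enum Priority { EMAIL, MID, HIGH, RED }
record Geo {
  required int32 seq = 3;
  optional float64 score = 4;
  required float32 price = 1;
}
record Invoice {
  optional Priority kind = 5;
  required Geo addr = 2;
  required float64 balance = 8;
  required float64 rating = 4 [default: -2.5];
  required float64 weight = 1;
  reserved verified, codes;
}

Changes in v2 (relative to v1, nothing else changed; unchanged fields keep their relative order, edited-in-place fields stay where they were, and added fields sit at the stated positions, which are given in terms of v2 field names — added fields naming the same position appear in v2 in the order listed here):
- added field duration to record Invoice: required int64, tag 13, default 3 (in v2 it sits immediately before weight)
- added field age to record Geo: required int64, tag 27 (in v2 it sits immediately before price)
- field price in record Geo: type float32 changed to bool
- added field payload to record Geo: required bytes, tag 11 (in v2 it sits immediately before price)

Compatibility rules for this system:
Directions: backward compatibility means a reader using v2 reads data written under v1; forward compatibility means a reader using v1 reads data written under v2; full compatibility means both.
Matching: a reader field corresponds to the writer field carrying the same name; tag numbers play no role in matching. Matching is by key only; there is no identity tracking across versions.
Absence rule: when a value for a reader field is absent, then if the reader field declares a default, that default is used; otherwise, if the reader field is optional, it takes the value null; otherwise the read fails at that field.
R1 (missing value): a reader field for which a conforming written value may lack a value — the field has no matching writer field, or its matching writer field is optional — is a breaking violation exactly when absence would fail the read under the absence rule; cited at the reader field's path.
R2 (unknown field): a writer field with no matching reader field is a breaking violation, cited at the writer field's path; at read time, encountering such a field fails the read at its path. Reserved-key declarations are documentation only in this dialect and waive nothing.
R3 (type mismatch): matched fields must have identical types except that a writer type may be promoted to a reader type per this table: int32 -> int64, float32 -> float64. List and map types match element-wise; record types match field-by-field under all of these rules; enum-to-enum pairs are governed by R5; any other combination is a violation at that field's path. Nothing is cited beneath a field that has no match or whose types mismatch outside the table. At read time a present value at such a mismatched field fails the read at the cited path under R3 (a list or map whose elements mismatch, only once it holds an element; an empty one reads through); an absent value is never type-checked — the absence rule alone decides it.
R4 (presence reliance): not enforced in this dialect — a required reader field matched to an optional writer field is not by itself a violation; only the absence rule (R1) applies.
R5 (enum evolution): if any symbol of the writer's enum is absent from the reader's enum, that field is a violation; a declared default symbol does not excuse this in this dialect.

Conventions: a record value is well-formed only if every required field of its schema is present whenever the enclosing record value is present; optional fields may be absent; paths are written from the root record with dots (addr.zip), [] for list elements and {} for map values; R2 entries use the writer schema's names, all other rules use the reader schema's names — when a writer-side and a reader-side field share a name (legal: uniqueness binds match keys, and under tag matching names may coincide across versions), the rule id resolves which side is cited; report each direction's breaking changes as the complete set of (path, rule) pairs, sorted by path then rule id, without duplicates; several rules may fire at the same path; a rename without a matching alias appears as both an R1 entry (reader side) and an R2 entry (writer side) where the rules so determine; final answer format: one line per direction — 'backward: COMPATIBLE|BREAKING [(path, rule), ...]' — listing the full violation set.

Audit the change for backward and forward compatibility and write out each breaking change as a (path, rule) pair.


in Invoice below, arrows point writer -> reader
backward for Invoice (reader v2, writer v1):
  writer optional, Priority -> Priority: reader kind maps from writer kind
  writer required, Geo -> Geo: reader addr maps from writer addr
  writer required, float64 -> float64: reader balance maps from writer balance
  writer required, float64 -> float64: reader rating maps from writer rating
  duration has no writer counterpart
  writer required, float64 -> float64: reader weight maps from writer weight
  writer required, int32 -> int32: reader addr.seq maps from writer addr.seq
  writer optional, float64 -> float64: reader addr.score maps from writer addr.score
  addr.age has no writer counterpart
  addr.payload has no writer counterpart
  writer required, float32 -> bool: reader addr.price maps from writer addr.price
  R1 fires at addr.age
  R1 fires at addr.payload
  R3 fires at addr.price
  => backward verdict for Invoice: BREAKING, 3 violation(s)
forward for Invoice (reader v1, writer v2):
  writer optional, Priority -> Priority: reader kind maps from writer kind
  writer required, Geo -> Geo: reader addr maps from writer addr
  writer required, float64 -> float64: reader balance maps from writer balance
  writer required, float64 -> float64: reader rating maps from writer rating
  writer required, float64 -> float64: reader weight maps from writer weight
  leftover writer field: duration
  writer required, int32 -> int32: reader addr.seq maps from writer addr.seq
  writer optional, float64 -> float64: reader addr.score maps from writer addr.score
  writer required, bool -> float32: reader addr.price maps from writer addr.price
  leftover writer field: addr.age
  leftover writer field: addr.payload
  R2 fires at addr.age
  R2 fires at addr.payload
  R3 fires at addr.price
  R2 fires at duration
  => forward verdict for Invoice: BREAKING, 4 violation(s)

backward: BREAKING [(addr.age, R1), (addr.payload, R1), (addr.price, R3)]; forward: BREAKING [(addr.age, R2), (addr.payload, R2), (addr.price, R3), (duration, R2)]


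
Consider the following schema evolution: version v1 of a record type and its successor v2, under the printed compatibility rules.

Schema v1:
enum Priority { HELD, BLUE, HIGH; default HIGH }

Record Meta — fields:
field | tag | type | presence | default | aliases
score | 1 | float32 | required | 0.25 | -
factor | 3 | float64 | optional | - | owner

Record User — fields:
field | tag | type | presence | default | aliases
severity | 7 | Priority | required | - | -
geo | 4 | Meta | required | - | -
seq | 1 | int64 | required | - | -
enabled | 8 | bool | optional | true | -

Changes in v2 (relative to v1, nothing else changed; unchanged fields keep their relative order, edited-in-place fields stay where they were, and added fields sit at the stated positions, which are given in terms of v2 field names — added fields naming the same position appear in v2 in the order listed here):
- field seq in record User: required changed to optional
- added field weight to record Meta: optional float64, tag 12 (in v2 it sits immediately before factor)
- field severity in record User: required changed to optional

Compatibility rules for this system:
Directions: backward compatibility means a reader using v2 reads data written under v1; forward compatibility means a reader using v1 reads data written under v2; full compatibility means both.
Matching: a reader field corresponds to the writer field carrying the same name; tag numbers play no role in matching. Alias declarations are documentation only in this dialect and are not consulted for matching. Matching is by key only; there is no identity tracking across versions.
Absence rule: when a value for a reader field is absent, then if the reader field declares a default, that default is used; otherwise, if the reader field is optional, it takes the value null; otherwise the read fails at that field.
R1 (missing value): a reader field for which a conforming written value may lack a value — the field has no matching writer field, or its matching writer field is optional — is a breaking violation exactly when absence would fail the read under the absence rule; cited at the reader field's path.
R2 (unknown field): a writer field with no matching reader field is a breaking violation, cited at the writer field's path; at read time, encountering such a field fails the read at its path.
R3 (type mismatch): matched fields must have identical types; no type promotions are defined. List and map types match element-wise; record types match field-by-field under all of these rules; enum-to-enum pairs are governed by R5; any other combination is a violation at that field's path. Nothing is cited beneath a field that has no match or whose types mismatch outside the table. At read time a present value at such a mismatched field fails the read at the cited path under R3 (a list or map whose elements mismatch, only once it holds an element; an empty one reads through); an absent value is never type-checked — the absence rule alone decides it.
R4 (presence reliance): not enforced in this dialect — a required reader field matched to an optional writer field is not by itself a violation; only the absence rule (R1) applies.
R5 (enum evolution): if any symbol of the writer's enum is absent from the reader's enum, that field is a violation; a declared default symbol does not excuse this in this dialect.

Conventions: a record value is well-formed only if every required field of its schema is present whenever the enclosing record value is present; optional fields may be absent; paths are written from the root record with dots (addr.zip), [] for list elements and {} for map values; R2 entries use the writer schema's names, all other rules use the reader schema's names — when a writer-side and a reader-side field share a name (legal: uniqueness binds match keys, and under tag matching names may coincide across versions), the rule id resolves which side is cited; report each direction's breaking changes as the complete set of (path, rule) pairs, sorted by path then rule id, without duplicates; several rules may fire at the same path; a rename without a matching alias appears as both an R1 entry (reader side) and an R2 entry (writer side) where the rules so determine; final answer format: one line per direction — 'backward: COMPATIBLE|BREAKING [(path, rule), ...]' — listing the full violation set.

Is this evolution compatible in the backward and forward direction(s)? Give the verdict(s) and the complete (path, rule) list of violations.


the writer's type comes first in each User pair
backward analysis of User with v2 as reader and v1 as writer:
  severity: paired with writer severity (Priority -> Priority; writer required)
  geo: paired with writer geo (Meta -> Meta; writer required)
  seq: paired with writer seq (int64 -> int64; writer required)
  enabled: paired with writer enabled (bool -> bool; writer optional)
  geo.score: paired with writer geo.score (float32 -> float32; writer required)
  no writer field matches reader geo.weight
  geo.factor: paired with writer geo.factor (float64 -> float64; writer optional)
  => no violations; backward on User: COMPATIBLE
forward analysis of User with v1 as reader and v2 as writer:
  severity: paired with writer severity (Priority -> Priority; writer optional)
  geo: paired with writer geo (Meta -> Meta; writer required)
  seq: paired with writer seq (int64 -> int64; writer optional)
  enabled: paired with writer enabled (bool -> bool; writer optional)
  geo.score: paired with writer geo.score (float32 -> float32; writer required)
  geo.factor: paired with writer geo.factor (float64 -> float64; writer optional)
  writer field geo.weight has no reader counterpart
  violation R2 at geo.weight
  violation R1 at seq
  violation R1 at severity
  => forward: BREAKING (3)

backward: COMPATIBLE []; forward: BREAKING [(geo.weight, R2), (seq, R1), (severity, R1)]


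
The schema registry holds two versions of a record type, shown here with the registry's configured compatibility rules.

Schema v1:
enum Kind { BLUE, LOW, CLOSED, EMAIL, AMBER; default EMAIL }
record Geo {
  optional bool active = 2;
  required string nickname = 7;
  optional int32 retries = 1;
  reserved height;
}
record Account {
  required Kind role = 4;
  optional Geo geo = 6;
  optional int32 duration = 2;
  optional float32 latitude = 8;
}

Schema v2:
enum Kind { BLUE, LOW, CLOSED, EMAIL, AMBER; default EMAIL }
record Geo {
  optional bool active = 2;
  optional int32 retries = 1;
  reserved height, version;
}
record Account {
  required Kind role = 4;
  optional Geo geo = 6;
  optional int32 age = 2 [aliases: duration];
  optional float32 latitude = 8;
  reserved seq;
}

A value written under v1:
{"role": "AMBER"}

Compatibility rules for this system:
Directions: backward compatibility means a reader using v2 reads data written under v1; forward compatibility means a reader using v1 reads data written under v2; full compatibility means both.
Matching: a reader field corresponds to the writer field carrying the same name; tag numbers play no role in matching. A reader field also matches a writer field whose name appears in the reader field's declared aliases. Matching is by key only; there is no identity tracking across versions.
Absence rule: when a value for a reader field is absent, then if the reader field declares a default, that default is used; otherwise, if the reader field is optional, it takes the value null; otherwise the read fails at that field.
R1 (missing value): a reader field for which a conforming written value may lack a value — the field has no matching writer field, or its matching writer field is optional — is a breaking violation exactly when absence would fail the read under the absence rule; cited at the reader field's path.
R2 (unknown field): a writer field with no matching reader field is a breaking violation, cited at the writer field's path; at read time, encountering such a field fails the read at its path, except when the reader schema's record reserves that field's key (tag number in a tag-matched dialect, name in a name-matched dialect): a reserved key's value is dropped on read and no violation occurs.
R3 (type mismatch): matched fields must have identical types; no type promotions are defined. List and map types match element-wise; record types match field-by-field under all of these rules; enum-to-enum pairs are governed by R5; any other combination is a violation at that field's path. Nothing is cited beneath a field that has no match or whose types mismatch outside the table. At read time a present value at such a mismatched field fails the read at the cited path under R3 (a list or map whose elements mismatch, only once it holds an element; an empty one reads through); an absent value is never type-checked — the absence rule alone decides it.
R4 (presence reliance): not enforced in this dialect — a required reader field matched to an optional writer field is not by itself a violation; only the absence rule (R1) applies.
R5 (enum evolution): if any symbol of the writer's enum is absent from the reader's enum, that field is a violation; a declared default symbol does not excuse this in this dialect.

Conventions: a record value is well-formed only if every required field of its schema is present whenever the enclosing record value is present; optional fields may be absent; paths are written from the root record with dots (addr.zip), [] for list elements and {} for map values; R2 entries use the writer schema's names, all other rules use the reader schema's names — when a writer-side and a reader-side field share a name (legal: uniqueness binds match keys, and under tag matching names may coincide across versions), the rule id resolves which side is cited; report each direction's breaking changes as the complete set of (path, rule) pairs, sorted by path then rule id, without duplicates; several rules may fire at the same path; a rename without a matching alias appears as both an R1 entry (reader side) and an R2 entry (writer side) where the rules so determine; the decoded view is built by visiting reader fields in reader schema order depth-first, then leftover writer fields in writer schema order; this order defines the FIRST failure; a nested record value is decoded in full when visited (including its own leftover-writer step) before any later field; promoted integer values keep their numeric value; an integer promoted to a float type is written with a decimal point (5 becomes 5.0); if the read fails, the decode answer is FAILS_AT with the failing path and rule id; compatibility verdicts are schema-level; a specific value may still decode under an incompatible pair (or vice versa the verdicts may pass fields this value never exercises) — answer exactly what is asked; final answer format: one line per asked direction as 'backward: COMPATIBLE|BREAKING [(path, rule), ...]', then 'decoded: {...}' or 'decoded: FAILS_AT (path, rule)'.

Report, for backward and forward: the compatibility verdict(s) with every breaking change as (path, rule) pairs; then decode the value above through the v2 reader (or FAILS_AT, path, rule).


arrows below run writer -> reader for Account
checking backward for Account: reader v2 against writer v1:
  writer required, Kind -> Kind: reader role maps from writer role
  writer optional, Geo -> Geo: reader geo maps from writer geo
  writer optional, int32 -> int32: reader age maps from writer duration
  writer optional, float32 -> float32: reader latitude maps from writer latitude
  writer optional, bool -> bool: reader geo.active maps from writer geo.active
  writer optional, int32 -> int32: reader geo.retries maps from writer geo.retries
  writer geo.nickname: unknown to reader
  rule R2 violated at geo.nickname
  backward on Account therefore BREAKING (1)
checking forward for Account: reader v1 against writer v2:
  writer required, Kind -> Kind: reader role maps from writer role
  writer optional, Geo -> Geo: reader geo maps from writer geo
  duration: no writer-side match
  writer optional, float32 -> float32: reader latitude maps from writer latitude
  writer age: unknown to reader
  writer optional, bool -> bool: reader geo.active maps from writer geo.active
  geo.nickname: no writer-side match
  writer optional, int32 -> int32: reader geo.retries maps from writer geo.retries
  rule R2 violated at age
  rule R1 violated at geo.nickname
  forward on Account therefore BREAKING (2)
decode (reader v2):
  role := "AMBER"
  geo := null (absent, optional -> null)
  age := null (absent, optional -> null)
  latitude := null (absent, optional -> null)
  => decoded: {"role": "AMBER", "geo": null, "age": null, "latitude": null}

backward: BREAKING [(geo.nickname, R2)]; forward: BREAKING [(age, R2), (geo.nickname, R1)]; decoded: {"role": "AMBER", "geo": null, "age": null, "latitude": null}


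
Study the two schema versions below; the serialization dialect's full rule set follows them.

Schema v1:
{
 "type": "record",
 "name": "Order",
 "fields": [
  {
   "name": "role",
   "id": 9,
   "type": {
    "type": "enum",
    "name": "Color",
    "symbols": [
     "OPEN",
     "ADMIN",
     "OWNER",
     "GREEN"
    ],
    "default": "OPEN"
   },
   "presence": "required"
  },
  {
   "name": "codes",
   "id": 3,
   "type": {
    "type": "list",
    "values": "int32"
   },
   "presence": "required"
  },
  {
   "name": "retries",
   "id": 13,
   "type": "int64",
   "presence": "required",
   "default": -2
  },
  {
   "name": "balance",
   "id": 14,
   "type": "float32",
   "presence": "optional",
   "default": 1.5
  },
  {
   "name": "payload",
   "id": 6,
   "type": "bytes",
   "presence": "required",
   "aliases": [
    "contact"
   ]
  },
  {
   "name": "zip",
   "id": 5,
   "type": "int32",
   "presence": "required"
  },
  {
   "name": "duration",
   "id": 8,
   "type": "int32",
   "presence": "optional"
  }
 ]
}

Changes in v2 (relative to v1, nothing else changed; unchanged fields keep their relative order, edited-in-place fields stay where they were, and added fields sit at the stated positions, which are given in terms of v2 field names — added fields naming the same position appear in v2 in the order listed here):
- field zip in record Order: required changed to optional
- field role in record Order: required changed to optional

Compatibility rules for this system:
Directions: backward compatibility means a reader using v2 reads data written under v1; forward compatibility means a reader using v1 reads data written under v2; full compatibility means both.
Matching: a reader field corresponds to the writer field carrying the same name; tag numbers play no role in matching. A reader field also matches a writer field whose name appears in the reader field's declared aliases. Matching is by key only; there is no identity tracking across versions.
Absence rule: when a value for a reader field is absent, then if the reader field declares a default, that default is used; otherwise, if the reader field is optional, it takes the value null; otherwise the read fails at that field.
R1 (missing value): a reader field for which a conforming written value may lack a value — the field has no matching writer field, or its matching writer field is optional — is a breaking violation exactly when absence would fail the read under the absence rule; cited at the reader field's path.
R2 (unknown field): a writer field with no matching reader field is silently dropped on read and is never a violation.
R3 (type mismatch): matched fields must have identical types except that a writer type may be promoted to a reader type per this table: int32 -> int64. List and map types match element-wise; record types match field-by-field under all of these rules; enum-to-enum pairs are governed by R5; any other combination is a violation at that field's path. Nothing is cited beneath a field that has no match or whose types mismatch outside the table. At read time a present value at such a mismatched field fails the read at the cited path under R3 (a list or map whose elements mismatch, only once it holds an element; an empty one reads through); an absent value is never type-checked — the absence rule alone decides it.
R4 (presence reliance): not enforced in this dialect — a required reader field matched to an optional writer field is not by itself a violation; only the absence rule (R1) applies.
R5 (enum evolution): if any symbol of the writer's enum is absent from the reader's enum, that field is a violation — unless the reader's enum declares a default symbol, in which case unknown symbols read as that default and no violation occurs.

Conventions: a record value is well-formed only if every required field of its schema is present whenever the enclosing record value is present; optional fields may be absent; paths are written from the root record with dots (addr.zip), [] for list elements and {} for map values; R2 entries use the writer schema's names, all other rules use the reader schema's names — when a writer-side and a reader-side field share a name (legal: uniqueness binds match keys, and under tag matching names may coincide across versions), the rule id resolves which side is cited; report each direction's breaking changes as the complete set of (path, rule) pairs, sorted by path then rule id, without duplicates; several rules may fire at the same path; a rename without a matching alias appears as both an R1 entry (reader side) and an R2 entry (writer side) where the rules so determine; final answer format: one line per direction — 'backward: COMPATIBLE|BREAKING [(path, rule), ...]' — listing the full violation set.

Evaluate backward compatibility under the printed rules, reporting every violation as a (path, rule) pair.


backward: COMPATIBLE []

arrows below run writer -> reader for Order
backward analysis of Order with v2 as reader and v1 as writer:
  role <- role (Color -> Color, writer required)
  codes <- codes (list<int32> -> list<int32>, writer required)
  retries <- retries (int64 -> int64, writer required)
  balance <- balance (float32 -> float32, writer optional)
  payload <- payload (bytes -> bytes, writer required)
  zip <- zip (int32 -> int32, writer required)
  duration <- duration (int32 -> int32, writer optional)
  => backward: COMPATIBLE
ruling out the remaining Order differences:
  field zip in record Order: required changed to optional -> its effect on Order is confined to the forward direction, not asked
  field role in record Order: required changed to optional -> its effect on Order is confined to the forward direction, not asked


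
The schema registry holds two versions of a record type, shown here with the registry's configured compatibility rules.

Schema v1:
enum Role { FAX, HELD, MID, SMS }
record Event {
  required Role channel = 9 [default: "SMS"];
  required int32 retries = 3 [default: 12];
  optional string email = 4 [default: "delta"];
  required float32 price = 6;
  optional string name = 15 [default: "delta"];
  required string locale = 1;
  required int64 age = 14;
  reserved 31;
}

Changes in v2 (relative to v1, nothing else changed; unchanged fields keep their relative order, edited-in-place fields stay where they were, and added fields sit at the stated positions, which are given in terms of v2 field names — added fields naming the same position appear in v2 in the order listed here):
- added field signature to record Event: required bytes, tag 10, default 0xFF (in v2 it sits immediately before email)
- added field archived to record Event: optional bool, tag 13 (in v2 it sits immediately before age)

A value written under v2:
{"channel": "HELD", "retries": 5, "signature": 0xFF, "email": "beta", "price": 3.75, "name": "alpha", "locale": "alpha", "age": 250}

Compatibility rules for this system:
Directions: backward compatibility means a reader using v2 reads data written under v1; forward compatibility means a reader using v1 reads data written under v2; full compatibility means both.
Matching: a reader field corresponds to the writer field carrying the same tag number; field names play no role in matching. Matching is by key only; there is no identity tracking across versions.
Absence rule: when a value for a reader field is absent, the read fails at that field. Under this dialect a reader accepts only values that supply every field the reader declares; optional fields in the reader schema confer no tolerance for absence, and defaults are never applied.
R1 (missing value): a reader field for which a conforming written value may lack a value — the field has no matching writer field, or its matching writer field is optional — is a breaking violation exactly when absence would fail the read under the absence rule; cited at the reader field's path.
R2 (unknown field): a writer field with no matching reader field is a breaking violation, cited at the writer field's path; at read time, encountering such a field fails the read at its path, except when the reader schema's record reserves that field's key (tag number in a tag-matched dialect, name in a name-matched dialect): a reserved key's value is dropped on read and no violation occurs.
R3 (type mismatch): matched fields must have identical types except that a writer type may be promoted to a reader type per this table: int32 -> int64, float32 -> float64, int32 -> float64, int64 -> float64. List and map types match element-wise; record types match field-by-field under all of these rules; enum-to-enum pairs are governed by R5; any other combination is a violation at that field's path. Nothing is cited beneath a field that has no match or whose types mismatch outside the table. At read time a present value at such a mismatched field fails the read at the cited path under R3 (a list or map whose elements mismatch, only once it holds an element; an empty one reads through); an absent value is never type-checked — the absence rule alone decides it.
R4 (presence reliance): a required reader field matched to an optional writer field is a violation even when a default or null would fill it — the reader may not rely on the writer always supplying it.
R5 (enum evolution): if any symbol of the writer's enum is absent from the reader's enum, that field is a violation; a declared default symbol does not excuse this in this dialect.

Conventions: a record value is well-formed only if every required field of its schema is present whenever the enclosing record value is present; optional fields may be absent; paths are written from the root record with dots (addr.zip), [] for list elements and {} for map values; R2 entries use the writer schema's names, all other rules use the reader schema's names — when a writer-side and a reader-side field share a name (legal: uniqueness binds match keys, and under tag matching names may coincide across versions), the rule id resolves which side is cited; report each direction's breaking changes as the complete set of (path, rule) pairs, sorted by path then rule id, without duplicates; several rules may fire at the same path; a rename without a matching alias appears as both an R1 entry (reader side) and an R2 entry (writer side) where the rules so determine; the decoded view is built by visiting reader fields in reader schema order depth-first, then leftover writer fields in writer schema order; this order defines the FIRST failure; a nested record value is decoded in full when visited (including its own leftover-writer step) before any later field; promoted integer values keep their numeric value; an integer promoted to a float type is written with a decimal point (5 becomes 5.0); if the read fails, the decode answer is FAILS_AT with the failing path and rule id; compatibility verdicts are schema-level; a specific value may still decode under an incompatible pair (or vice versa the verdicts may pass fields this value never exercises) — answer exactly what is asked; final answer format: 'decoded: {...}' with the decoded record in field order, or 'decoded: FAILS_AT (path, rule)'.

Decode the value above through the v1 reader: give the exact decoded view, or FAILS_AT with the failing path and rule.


decoded: FAILS_AT (signature, R2)

each type pair in Event: writer, then reader
decode (reader v1):
  channel := "HELD"
  retries := 5
  email := "beta"
  price := 3.75
  name := "alpha"
  locale := "alpha"
  age := 250
  read fails at signature under R2 (unknown field)
  => FAILS_AT (signature, R2)
checking off the Event differences that do not matter here:
  added field archived to record Event: optional bool, tag 13 (in v2 it sits immediately before age) -> shifts the Event verdicts, not this decode
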